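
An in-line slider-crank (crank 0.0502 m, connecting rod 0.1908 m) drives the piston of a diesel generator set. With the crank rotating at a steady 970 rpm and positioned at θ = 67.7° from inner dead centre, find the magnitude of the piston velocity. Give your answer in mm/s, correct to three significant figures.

ω = 2π·970/60 = 101.6 rad/s
For an in-line slider-crank, x = r cosθ + √(L² − r² sin²θ), so v = −rω sinθ·[1 + r cosθ/√(L² − r² sin²θ)].
With r = 0.0502 m, L = 0.1908 m, θ = 67.7°: √(L² − r² sin²θ) = 0.18506 m.
v = −0.0502·101.6·0.92521·[1 + 0.0502·0.37946/0.18506] = -5.2035 m/s.
|v| = 5.2035 m/s = 5203.5 mm/s.

5200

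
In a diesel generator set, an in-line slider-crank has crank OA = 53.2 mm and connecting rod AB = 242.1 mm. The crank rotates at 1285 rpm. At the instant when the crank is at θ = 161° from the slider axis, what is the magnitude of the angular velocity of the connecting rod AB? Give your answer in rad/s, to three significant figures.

28.0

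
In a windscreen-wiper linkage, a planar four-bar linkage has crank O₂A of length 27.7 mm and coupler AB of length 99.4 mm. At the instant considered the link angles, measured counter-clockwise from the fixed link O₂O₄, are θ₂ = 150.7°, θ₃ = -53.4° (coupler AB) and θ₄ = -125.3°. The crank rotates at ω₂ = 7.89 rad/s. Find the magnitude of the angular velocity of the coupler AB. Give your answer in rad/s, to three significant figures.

ω₂ = 7.89 rad/s
Differentiating the loop-closure r₂e^{iθ₂}+r₃e^{iθ₃}=r₁+r₄e^{iθ₄} gives r₂ω₂e^{iθ₂}+r₃ω₃e^{iθ₃}=r₄ω₄e^{iθ₄}.
Eliminating the other unknown: ω₃ = r₂ω₂ sin(θ₄−θ₂) / [r₃ sin(θ₃−θ₄)].
Numerator sine = +0.99452; denominator sine = +0.95052.
Result = 0.0277·7.89·(+0.99452) / (0.0994·(+0.95052)) = +2.3005 rad/s; magnitude 2.3005 rad/s.

2.30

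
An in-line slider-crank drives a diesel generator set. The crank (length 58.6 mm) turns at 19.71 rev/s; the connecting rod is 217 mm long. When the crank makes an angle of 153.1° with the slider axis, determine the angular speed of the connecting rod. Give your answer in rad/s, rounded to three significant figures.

30.0

ω = 123.8 rad/s (converted from 19.71 rev/s).
The rod makes angle φ with the slider axis where L sinφ = r sinθ; differentiating, L cosφ·φ̇ = r ω cosθ.
L cosφ = √(L² − r² sin²θ) = 0.21537 m.
|ω_rod| = r ω |cosθ| / √(L² − r² sin²θ) = 0.0586·123.8·0.89180/0.21537 = 30.049 rad/s.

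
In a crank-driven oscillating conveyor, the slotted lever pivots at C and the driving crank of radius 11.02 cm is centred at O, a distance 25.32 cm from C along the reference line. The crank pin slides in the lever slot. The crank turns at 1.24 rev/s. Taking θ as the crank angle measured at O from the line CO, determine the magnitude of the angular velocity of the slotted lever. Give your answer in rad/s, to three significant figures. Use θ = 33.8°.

ω = 7.791 rad/s (from 1.24 rev/s).
Crank pin A relative to C: A = (d + r cosθ, r sinθ); lever angle φ = atan2(r sinθ, d + r cosθ).
Differentiating tanφ: φ̇ = rω(d cosθ + r)/(d² + r² + 2dr cosθ).
d² + r² + 2dr cosθ = |CA|² = 0.122628 m²;  d cosθ + r = +0.32061 m.
|ω_lever| = |0.1102·7.791·+0.32061| / 0.122628 = 2.2447 rad/s.

2.24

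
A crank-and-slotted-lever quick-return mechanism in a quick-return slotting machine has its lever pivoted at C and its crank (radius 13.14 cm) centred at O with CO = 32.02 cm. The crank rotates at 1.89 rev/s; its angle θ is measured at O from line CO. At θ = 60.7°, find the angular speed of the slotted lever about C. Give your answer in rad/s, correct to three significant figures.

ω = 11.88 rad/s (from 1.89 rev/s).
Crank pin A relative to C: A = (d + r cosθ, r sinθ); lever angle φ = atan2(r sinθ, d + r cosθ).
Differentiating tanφ: φ̇ = rω(d cosθ + r)/(d² + r² + 2dr cosθ).
d² + r² + 2dr cosθ = |CA|² = 0.160975 m²;  d cosθ + r = +0.2881 m.
|ω_lever| = |0.1314·11.88·+0.2881| / 0.160975 = 2.7927 rad/s.

2.79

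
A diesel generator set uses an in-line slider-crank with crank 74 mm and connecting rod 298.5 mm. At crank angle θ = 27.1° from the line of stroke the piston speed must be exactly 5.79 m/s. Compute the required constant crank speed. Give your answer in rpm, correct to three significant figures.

1340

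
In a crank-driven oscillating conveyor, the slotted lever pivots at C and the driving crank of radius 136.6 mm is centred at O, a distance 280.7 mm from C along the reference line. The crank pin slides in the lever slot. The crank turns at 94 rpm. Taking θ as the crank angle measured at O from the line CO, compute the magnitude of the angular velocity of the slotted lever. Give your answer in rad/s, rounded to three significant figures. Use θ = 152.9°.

ω = 9.844 rad/s (from 94 rpm).
Crank pin A relative to C: A = (d + r cosθ, r sinθ); lever angle φ = atan2(r sinθ, d + r cosθ).
Differentiating tanφ: φ̇ = rω(d cosθ + r)/(d² + r² + 2dr cosθ).
d² + r² + 2dr cosθ = |CA|² = 0.0291841 m²;  d cosθ + r = -0.11328 m.
|ω_lever| = |0.1366·9.844·-0.11328| / 0.0291841 = 5.2195 rad/s.

5.22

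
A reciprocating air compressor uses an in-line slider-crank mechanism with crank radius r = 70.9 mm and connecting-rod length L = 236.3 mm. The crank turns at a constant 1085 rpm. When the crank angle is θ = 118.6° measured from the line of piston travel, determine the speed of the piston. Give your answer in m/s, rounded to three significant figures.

ω = 2π·1085/60 = 113.6 rad/s
For an in-line slider-crank, x = r cosθ + √(L² − r² sin²θ), so v = −rω sinθ·[1 + r cosθ/√(L² − r² sin²θ)].
With r = 0.0709 m, L = 0.2363 m, θ = 118.6°: √(L² − r² sin²θ) = 0.22795 m.
v = −0.0709·113.6·0.87798·[1 + 0.0709·-0.47869/0.22795] = -6.0197 m/s.
|v| = 6.0197 m/s.

6.02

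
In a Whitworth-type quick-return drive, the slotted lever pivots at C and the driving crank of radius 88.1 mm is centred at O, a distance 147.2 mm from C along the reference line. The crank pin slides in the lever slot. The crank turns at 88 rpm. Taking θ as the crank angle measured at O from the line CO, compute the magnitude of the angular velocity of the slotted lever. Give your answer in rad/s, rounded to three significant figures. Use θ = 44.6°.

3.27

ω = 9.215 rad/s (from 88 rpm).
Crank pin A relative to C: A = (d + r cosθ, r sinθ); lever angle φ = atan2(r sinθ, d + r cosθ).
Differentiating tanφ: φ̇ = rω(d cosθ + r)/(d² + r² + 2dr cosθ).
d² + r² + 2dr cosθ = |CA|² = 0.047897 m²;  d cosθ + r = +0.19291 m.
|ω_lever| = |0.0881·9.215·+0.19291| / 0.047897 = 3.2699 rad/s.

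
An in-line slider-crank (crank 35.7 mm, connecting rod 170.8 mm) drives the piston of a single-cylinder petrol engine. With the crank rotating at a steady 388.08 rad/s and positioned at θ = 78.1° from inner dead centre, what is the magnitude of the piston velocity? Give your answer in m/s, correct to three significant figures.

ω = 388.1 rad/s
For an in-line slider-crank, x = r cosθ + √(L² − r² sin²θ), so v = −rω sinθ·[1 + r cosθ/√(L² − r² sin²θ)].
With r = 0.0357 m, L = 0.1708 m, θ = 78.1°: √(L² − r² sin²θ) = 0.16719 m.
v = −0.0357·388.1·0.97851·[1 + 0.0357·0.20620/0.16719] = -14.154 m/s.
|v| = 14.154 m/s.

14.2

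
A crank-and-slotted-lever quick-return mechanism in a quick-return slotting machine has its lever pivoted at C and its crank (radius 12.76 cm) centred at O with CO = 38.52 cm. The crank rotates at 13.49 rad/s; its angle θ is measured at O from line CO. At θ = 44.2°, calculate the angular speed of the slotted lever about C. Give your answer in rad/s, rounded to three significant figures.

2.96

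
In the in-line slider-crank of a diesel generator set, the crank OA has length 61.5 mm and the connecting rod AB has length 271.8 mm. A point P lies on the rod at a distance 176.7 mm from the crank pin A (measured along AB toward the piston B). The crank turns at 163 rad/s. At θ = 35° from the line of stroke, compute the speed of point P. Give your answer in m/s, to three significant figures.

7.06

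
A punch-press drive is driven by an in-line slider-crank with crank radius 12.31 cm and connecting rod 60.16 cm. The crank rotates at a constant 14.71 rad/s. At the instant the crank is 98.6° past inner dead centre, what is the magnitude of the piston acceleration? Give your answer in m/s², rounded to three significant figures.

9.29

ω = 14.71 rad/s
x(θ) = r cosθ + √(L² − r² sin²θ); with ω constant, a = ω²·d²x/dθ².
d²x/dθ² = −r cosθ − r²(cos2θ)/√u − r⁴ sin²2θ/(4u^{3/2}),  u = L² − r² sin²θ = 0.347108 m².
Substituting r = 0.1231 m, L = 0.6016 m, θ = 98.6°: d²x/dθ² = +0.042954 m.
a = ω²·d²x/dθ² = (14.71)²·(+0.042954) = +9.2945 m/s²;  |a| = 9.2945 m/s².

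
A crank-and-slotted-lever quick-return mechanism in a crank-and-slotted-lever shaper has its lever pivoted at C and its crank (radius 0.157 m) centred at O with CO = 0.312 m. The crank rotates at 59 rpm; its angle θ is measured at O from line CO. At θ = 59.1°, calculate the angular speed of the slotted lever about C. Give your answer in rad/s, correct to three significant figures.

ω = 6.178 rad/s (from 59 rpm).
Crank pin A relative to C: A = (d + r cosθ, r sinθ); lever angle φ = atan2(r sinθ, d + r cosθ).
Differentiating tanφ: φ̇ = rω(d cosθ + r)/(d² + r² + 2dr cosθ).
d² + r² + 2dr cosθ = |CA|² = 0.172304 m²;  d cosθ + r = +0.31722 m.
|ω_lever| = |0.157·6.178·+0.31722| / 0.172304 = 1.7859 rad/s.

1.79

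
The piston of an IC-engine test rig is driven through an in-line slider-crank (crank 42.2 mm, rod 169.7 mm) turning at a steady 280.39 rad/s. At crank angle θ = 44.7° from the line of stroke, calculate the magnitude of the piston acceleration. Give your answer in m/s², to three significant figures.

2380

ω = 280.4 rad/s
x(θ) = r cosθ + √(L² − r² sin²θ); with ω constant, a = ω²·d²x/dθ².
d²x/dθ² = −r cosθ − r²(cos2θ)/√u − r⁴ sin²2θ/(4u^{3/2}),  u = L² − r² sin²θ = 0.027917 m².
Substituting r = 0.0422 m, L = 0.1697 m, θ = 44.7°: d²x/dθ² = -0.030277 m.
a = ω²·d²x/dθ² = (280.4)²·(-0.030277) = -2380.4 m/s²;  |a| = 2380.4 m/s².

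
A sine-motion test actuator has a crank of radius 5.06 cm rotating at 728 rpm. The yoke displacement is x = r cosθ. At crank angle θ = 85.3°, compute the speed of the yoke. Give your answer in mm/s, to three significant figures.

3840

ω = 76.24 rad/s (from 728 rpm).
x = r cosθ ⇒ ẋ = −rω sinθ.
|v| = rω|sinθ| = 0.0506·76.24·|sin 85.3°| = 3.8446 m/s = 3844.6 mm/s.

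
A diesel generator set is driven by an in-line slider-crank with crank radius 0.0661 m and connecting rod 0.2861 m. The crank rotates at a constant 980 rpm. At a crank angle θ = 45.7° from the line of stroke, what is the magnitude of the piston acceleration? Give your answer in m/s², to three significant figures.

ω = 2π·980/60 = 102.6 rad/s
x(θ) = r cosθ + √(L² − r² sin²θ); with ω constant, a = ω²·d²x/dθ².
d²x/dθ² = −r cosθ − r²(cos2θ)/√u − r⁴ sin²2θ/(4u^{3/2}),  u = L² − r² sin²θ = 0.0796152 m².
Substituting r = 0.0661 m, L = 0.2861 m, θ = 45.7°: d²x/dθ² = -0.045999 m.
a = ω²·d²x/dθ² = (102.6)²·(-0.045999) = -484.46 m/s²;  |a| = 484.46 m/s².

484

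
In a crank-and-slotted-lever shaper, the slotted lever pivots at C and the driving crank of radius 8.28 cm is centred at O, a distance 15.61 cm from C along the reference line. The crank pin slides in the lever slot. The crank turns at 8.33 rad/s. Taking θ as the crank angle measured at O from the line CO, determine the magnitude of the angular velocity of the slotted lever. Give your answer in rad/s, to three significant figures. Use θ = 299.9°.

2.51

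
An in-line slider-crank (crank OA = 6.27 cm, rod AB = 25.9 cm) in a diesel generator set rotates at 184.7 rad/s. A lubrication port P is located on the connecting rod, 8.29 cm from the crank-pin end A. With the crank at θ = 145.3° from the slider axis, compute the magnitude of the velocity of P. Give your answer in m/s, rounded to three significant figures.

ω = 184.7 rad/s.  Crank-pin speed |V_A| = rω = 11.581 m/s, perpendicular to OA.
Rod angle: sinφ = −(r/L) sinθ ⇒ φ = -7.921°; ω_rod = −rω cosθ/√(L²−r²sin²θ) = +37.115 rad/s.
V_P = V_A + ω_rod × AP, with AP = 0.0829 m along the rod.
Components: V_Px = −rω sinθ − a·ω_rod·sinφ = -6.1686 m/s;  V_Py = rω cosθ + a·ω_rod·cosφ = -6.4735 m/s.
|V_P| = √(V_Px² + V_Py²) = 8.942 m/s.

8.94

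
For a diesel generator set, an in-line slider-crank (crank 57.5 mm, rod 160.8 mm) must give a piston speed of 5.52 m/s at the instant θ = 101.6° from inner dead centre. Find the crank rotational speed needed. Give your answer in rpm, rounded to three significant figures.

1010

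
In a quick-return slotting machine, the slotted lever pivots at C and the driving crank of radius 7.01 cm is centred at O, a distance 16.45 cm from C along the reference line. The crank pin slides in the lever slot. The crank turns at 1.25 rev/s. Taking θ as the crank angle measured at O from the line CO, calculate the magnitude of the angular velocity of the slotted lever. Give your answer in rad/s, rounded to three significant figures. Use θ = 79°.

ω = 7.854 rad/s (from 1.25 rev/s).
Crank pin A relative to C: A = (d + r cosθ, r sinθ); lever angle φ = atan2(r sinθ, d + r cosθ).
Differentiating tanφ: φ̇ = rω(d cosθ + r)/(d² + r² + 2dr cosθ).
d² + r² + 2dr cosθ = |CA|² = 0.0363749 m²;  d cosθ + r = +0.10149 m.
|ω_lever| = |0.0701·7.854·+0.10149| / 0.0363749 = 1.5361 rad/s.

1.54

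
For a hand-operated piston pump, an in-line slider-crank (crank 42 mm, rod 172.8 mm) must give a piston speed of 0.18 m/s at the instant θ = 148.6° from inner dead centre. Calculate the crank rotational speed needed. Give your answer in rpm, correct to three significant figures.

For an in-line slider-crank, |v_piston| = rω|sinθ|·[1 + r cosθ/√(L² − r² sin²θ)].
With r = 0.042 m, L = 0.1728 m, θ = 148.6°: the bracketed kinematic factor |dx/dθ| = 0.017306 m.
ω = v/|dx/dθ| = 0.18/0.017306 = 10.401 rad/s.
N = 60ω/(2π) = 99.323 rpm.

99.3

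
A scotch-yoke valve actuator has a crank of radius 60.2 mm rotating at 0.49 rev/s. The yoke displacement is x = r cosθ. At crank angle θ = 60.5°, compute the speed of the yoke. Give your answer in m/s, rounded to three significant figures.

ω = 3.079 rad/s (from 0.49 rev/s).
x = r cosθ ⇒ ẋ = −rω sinθ.
|v| = rω|sinθ| = 0.0602·3.079·|sin 60.5°| = 0.16131 m/s.

0.161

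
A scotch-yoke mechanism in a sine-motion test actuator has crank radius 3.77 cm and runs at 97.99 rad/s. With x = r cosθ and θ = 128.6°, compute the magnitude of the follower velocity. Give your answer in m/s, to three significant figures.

2.89

ω = 97.99 rad/s
x = r cosθ ⇒ ẋ = −rω sinθ.
|v| = rω|sinθ| = 0.0377·97.99·|sin 128.6°| = 2.8871 m/s.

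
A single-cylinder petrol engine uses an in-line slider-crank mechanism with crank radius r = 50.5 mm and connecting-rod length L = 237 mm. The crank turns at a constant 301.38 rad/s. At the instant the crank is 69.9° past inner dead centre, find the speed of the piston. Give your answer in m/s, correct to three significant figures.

15.4

ω = 301.4 rad/s
For an in-line slider-crank, x = r cosθ + √(L² − r² sin²θ), so v = −rω sinθ·[1 + r cosθ/√(L² − r² sin²θ)].
With r = 0.0505 m, L = 0.237 m, θ = 69.9°: √(L² − r² sin²θ) = 0.23221 m.
v = −0.0505·301.4·0.93909·[1 + 0.0505·0.34366/0.23221] = -15.361 m/s.
|v| = 15.361 m/s.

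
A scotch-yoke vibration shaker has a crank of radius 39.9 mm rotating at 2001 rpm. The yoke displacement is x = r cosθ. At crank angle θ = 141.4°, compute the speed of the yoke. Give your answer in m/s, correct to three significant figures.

5.22

ω = 209.5 rad/s (from 2001 rpm).
x = r cosθ ⇒ ẋ = −rω sinθ.
|v| = rω|sinθ| = 0.0399·209.5·|sin 141.4°| = 5.2161 m/s.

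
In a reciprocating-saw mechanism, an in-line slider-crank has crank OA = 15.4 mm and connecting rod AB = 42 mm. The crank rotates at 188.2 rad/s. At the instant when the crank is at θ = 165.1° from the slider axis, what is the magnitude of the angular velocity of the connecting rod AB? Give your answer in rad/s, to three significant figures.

ω = 188.2 rad/s
The rod makes angle φ with the slider axis where L sinφ = r sinθ; differentiating, L cosφ·φ̇ = r ω cosθ.
L cosφ = √(L² − r² sin²θ) = 0.041813 m.
|ω_rod| = r ω |cosθ| / √(L² − r² sin²θ) = 0.0154·188.2·0.96638/0.041813 = 66.985 rad/s.

67.0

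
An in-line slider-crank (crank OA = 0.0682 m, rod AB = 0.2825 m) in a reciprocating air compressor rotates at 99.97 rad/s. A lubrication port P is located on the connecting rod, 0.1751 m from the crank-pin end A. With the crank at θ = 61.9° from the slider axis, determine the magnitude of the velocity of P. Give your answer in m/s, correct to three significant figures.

ω = 99.97 rad/s.  Crank-pin speed |V_A| = rω = 6.818 m/s, perpendicular to OA.
Rod angle: sinφ = −(r/L) sinθ ⇒ φ = -12.296°; ω_rod = −rω cosθ/√(L²−r²sin²θ) = -11.634 rad/s.
V_P = V_A + ω_rod × AP, with AP = 0.1751 m along the rod.
Components: V_Px = −rω sinθ − a·ω_rod·sinφ = -6.4481 m/s;  V_Py = rω cosθ + a·ω_rod·cosφ = +1.2209 m/s.
|V_P| = √(V_Px² + V_Py²) = 6.5627 m/s.

6.56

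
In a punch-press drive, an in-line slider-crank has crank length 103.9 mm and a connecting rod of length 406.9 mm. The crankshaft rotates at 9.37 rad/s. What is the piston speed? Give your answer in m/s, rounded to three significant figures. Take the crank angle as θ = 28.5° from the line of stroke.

0.570

ω = 9.37 rad/s
For an in-line slider-crank, x = r cosθ + √(L² − r² sin²θ), so v = −rω sinθ·[1 + r cosθ/√(L² − r² sin²θ)].
With r = 0.1039 m, L = 0.4069 m, θ = 28.5°: √(L² − r² sin²θ) = 0.40387 m.
v = −0.1039·9.37·0.47716·[1 + 0.1039·0.87882/0.40387] = -0.56956 m/s.
|v| = 0.56956 m/s.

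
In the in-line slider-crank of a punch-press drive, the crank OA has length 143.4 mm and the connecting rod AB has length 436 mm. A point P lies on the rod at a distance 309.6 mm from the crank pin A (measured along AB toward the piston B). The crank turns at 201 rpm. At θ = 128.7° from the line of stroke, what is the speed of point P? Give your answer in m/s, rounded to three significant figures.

2.07

ω = 21.05 rad/s.  Crank-pin speed |V_A| = rω = 3.0184 m/s, perpendicular to OA.
Rod angle: sinφ = −(r/L) sinθ ⇒ φ = -14.873°; ω_rod = −rω cosθ/√(L²−r²sin²θ) = +4.4785 rad/s.
V_P = V_A + ω_rod × AP, with AP = 0.3096 m along the rod.
Components: V_Px = −rω sinθ − a·ω_rod·sinφ = -1.9997 m/s;  V_Py = rω cosθ + a·ω_rod·cosφ = -0.54712 m/s.
|V_P| = √(V_Px² + V_Py²) = 2.0732 m/s.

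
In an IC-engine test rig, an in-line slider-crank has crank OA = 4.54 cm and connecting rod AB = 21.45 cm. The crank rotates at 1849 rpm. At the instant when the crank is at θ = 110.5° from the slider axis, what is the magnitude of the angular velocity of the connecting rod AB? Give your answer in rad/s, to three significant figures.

ω = 193.6 rad/s (converted from 1849 rpm).
The rod makes angle φ with the slider axis where L sinφ = r sinθ; differentiating, L cosφ·φ̇ = r ω cosθ.
L cosφ = √(L² − r² sin²θ) = 0.21024 m.
|ω_rod| = r ω |cosθ| / √(L² − r² sin²θ) = 0.0454·193.6·0.35021/0.21024 = 14.643 rad/s.

14.6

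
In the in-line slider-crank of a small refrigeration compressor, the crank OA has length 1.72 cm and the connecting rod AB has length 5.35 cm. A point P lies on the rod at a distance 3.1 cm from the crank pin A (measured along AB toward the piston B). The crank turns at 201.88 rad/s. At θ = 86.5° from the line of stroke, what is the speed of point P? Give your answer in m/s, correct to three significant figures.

3.51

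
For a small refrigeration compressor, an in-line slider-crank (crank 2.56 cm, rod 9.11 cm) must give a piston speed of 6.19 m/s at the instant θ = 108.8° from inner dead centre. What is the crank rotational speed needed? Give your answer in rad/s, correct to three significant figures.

282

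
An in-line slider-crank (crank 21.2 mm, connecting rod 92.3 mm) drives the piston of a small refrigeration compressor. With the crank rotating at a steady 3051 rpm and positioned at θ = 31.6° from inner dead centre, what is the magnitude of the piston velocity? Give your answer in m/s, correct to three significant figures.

ω = 2π·3051/60 = 319.5 rad/s
For an in-line slider-crank, x = r cosθ + √(L² − r² sin²θ), so v = −rω sinθ·[1 + r cosθ/√(L² − r² sin²θ)].
With r = 0.0212 m, L = 0.0923 m, θ = 31.6°: √(L² − r² sin²θ) = 0.091629 m.
v = −0.0212·319.5·0.52399·[1 + 0.0212·0.85173/0.091629] = -4.2486 m/s.
|v| = 4.2486 m/s.

4.25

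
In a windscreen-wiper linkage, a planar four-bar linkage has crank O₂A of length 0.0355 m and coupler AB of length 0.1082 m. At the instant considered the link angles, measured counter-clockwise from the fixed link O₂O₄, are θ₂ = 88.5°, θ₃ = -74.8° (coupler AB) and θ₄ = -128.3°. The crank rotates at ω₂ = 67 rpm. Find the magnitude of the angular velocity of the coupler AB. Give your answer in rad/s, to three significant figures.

1.72

ω₂ = 7.016 rad/s (from 67 rpm).
Differentiating the loop-closure r₂e^{iθ₂}+r₃e^{iθ₃}=r₁+r₄e^{iθ₄} gives r₂ω₂e^{iθ₂}+r₃ω₃e^{iθ₃}=r₄ω₄e^{iθ₄}.
Eliminating the other unknown: ω₃ = r₂ω₂ sin(θ₄−θ₂) / [r₃ sin(θ₃−θ₄)].
Numerator sine = +0.59902; denominator sine = +0.80386.
Result = 0.0355·7.016·(+0.59902) / (0.1082·(+0.80386)) = +1.7154 rad/s; magnitude 1.7154 rad/s.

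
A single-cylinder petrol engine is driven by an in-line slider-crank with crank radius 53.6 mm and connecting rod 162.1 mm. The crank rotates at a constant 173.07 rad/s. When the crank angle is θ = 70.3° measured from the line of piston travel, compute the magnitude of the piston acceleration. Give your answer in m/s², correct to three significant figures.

116

ω = 173.1 rad/s
x(θ) = r cosθ + √(L² − r² sin²θ); with ω constant, a = ω²·d²x/dθ².
d²x/dθ² = −r cosθ − r²(cos2θ)/√u − r⁴ sin²2θ/(4u^{3/2}),  u = L² − r² sin²θ = 0.0237299 m².
Substituting r = 0.0536 m, L = 0.1621 m, θ = 70.3°: d²x/dθ² = -0.0038842 m.
a = ω²·d²x/dθ² = (173.1)²·(-0.0038842) = -116.34 m/s²;  |a| = 116.34 m/s².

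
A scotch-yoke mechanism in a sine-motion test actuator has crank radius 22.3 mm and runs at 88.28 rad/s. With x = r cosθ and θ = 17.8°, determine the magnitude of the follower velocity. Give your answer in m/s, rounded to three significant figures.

ω = 88.28 rad/s
x = r cosθ ⇒ ẋ = −rω sinθ.
|v| = rω|sinθ| = 0.0223·88.28·|sin 17.8°| = 0.60181 m/s.

0.602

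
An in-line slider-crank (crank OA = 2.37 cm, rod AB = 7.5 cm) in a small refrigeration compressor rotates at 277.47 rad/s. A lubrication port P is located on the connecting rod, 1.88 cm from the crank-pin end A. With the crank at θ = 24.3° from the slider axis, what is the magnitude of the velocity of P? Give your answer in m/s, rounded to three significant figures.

ω = 277.5 rad/s.  Crank-pin speed |V_A| = rω = 6.576 m/s, perpendicular to OA.
Rod angle: sinφ = −(r/L) sinθ ⇒ φ = -7.472°; ω_rod = −rω cosθ/√(L²−r²sin²θ) = -80.597 rad/s.
V_P = V_A + ω_rod × AP, with AP = 0.0188 m along the rod.
Components: V_Px = −rω sinθ − a·ω_rod·sinφ = -2.9032 m/s;  V_Py = rω cosθ + a·ω_rod·cosφ = +4.4911 m/s.
|V_P| = √(V_Px² + V_Py²) = 5.3477 m/s.

5.35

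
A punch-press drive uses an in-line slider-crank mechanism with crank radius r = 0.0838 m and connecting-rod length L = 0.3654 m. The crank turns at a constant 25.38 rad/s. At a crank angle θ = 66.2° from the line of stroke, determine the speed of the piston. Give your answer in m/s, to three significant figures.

ω = 25.38 rad/s
For an in-line slider-crank, x = r cosθ + √(L² − r² sin²θ), so v = −rω sinθ·[1 + r cosθ/√(L² − r² sin²θ)].
With r = 0.0838 m, L = 0.3654 m, θ = 66.2°: √(L² − r² sin²θ) = 0.35727 m.
v = −0.0838·25.38·0.91496·[1 + 0.0838·0.40355/0.35727] = -2.1302 m/s.
|v| = 2.1302 m/s.

2.13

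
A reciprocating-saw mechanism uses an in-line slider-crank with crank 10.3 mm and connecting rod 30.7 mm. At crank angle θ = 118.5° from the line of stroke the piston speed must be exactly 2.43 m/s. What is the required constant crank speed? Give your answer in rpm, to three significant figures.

3080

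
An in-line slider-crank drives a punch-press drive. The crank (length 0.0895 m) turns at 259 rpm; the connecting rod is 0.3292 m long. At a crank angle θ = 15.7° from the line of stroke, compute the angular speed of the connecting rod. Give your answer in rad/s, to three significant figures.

7.12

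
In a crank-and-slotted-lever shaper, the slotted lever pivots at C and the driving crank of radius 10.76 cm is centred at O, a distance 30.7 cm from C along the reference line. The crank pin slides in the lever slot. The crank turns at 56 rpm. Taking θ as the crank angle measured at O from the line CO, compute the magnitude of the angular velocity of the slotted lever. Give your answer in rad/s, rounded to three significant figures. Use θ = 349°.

1.51

ω = 5.864 rad/s (from 56 rpm).
Crank pin A relative to C: A = (d + r cosθ, r sinθ); lever angle φ = atan2(r sinθ, d + r cosθ).
Differentiating tanφ: φ̇ = rω(d cosθ + r)/(d² + r² + 2dr cosθ).
d² + r² + 2dr cosθ = |CA|² = 0.170679 m²;  d cosθ + r = +0.40896 m.
|ω_lever| = |0.1076·5.864·+0.40896| / 0.170679 = 1.5119 rad/s.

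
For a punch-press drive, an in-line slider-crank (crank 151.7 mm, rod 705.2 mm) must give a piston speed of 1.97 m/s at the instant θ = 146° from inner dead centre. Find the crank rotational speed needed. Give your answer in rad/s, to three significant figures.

28.3

For an in-line slider-crank, |v_piston| = rω|sinθ|·[1 + r cosθ/√(L² − r² sin²θ)].
With r = 0.1517 m, L = 0.7052 m, θ = 146°: the bracketed kinematic factor |dx/dθ| = 0.06959 m.
ω = v/|dx/dθ| = 1.97/0.06959 = 28.308 rad/s.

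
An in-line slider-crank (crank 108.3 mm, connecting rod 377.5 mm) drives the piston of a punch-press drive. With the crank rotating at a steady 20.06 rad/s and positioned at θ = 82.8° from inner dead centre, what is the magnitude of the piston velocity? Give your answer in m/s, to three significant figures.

ω = 20.06 rad/s
For an in-line slider-crank, x = r cosθ + √(L² − r² sin²θ), so v = −rω sinθ·[1 + r cosθ/√(L² − r² sin²θ)].
With r = 0.1083 m, L = 0.3775 m, θ = 82.8°: √(L² − r² sin²θ) = 0.36189 m.
v = −0.1083·20.06·0.99211·[1 + 0.1083·0.12533/0.36189] = -2.2362 m/s.
|v| = 2.2362 m/s.

2.24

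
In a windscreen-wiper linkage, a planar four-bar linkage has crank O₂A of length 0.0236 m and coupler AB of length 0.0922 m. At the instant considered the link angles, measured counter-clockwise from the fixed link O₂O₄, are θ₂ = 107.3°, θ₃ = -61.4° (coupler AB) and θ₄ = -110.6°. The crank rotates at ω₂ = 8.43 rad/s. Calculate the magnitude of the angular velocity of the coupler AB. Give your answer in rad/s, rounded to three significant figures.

ω₂ = 8.43 rad/s
Differentiating the loop-closure r₂e^{iθ₂}+r₃e^{iθ₃}=r₁+r₄e^{iθ₄} gives r₂ω₂e^{iθ₂}+r₃ω₃e^{iθ₃}=r₄ω₄e^{iθ₄}.
Eliminating the other unknown: ω₃ = r₂ω₂ sin(θ₄−θ₂) / [r₃ sin(θ₃−θ₄)].
Numerator sine = +0.61429; denominator sine = +0.75700.
Result = 0.0236·8.43·(+0.61429) / (0.0922·(+0.75700)) = +1.751 rad/s; magnitude 1.751 rad/s.

1.75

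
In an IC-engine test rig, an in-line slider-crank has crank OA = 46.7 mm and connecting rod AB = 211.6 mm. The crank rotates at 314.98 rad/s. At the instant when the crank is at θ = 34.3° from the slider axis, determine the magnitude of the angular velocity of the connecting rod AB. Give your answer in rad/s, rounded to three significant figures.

57.9

ω = 315 rad/s
The rod makes angle φ with the slider axis where L sinφ = r sinθ; differentiating, L cosφ·φ̇ = r ω cosθ.
L cosφ = √(L² − r² sin²θ) = 0.20996 m.
|ω_rod| = r ω |cosθ| / √(L² − r² sin²θ) = 0.0467·315·0.82610/0.20996 = 57.876 rad/s.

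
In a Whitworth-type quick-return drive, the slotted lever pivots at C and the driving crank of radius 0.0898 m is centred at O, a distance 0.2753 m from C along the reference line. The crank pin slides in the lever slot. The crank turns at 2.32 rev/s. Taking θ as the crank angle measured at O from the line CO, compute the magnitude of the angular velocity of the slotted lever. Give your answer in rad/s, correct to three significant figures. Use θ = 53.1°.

2.94

ω = 14.58 rad/s (from 2.32 rev/s).
Crank pin A relative to C: A = (d + r cosθ, r sinθ); lever angle φ = atan2(r sinθ, d + r cosθ).
Differentiating tanφ: φ̇ = rω(d cosθ + r)/(d² + r² + 2dr cosθ).
d² + r² + 2dr cosθ = |CA|² = 0.113541 m²;  d cosθ + r = +0.2551 m.
|ω_lever| = |0.0898·14.58·+0.2551| / 0.113541 = 2.941 rad/s.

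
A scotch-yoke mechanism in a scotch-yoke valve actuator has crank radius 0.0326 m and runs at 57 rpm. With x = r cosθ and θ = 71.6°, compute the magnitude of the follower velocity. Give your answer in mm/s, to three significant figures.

185

ω = 5.969 rad/s (from 57 rpm).
x = r cosθ ⇒ ẋ = −rω sinθ.
|v| = rω|sinθ| = 0.0326·5.969·|sin 71.6°| = 0.18464 m/s = 184.64 mm/s.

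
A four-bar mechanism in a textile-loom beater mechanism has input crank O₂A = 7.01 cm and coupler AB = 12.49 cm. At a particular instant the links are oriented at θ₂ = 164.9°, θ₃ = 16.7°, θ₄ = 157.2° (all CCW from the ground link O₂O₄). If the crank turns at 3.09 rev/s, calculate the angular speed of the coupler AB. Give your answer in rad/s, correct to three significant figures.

2.30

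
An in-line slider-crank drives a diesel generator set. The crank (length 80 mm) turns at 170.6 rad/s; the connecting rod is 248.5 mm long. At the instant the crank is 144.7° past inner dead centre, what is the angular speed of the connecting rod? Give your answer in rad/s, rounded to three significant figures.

45.6

ω = 170.6 rad/s
The rod makes angle φ with the slider axis where L sinφ = r sinθ; differentiating, L cosφ·φ̇ = r ω cosθ.
L cosφ = √(L² − r² sin²θ) = 0.24416 m.
|ω_rod| = r ω |cosθ| / √(L² − r² sin²θ) = 0.08·170.6·0.81614/0.24416 = 45.62 rad/s.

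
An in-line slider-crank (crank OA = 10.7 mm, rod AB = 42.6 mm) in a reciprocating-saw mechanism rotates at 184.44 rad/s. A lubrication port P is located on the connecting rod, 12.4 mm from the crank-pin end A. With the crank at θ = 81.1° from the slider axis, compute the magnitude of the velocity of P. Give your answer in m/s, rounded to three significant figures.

ω = 184.4 rad/s.  Crank-pin speed |V_A| = rω = 1.9735 m/s, perpendicular to OA.
Rod angle: sinφ = −(r/L) sinθ ⇒ φ = -14.368°; ω_rod = −rω cosθ/√(L²−r²sin²θ) = -7.3986 rad/s.
V_P = V_A + ω_rod × AP, with AP = 0.0124 m along the rod.
Components: V_Px = −rω sinθ − a·ω_rod·sinφ = -1.9725 m/s;  V_Py = rω cosθ + a·ω_rod·cosφ = +0.21645 m/s.
|V_P| = √(V_Px² + V_Py²) = 1.9844 m/s.

1.98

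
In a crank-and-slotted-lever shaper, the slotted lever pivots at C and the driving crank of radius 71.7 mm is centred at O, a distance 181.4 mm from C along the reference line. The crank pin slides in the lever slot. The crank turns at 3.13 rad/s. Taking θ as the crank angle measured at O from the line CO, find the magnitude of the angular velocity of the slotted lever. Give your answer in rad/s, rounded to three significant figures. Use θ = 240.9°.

ω = 3.13 rad/s
Crank pin A relative to C: A = (d + r cosθ, r sinθ); lever angle φ = atan2(r sinθ, d + r cosθ).
Differentiating tanφ: φ̇ = rω(d cosθ + r)/(d² + r² + 2dr cosθ).
d² + r² + 2dr cosθ = |CA|² = 0.0253959 m²;  d cosθ + r = -0.016521 m.
|ω_lever| = |0.0717·3.13·-0.016521| / 0.0253959 = 0.146 rad/s.

0.146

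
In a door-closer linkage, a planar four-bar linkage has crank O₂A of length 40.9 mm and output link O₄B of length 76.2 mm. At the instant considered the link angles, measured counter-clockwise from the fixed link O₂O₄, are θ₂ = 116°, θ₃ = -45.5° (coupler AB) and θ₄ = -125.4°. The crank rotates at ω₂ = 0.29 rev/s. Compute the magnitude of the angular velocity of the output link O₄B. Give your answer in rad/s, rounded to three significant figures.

ω₂ = 1.822 rad/s (from 0.29 rev/s).
Differentiating the loop-closure r₂e^{iθ₂}+r₃e^{iθ₃}=r₁+r₄e^{iθ₄} gives r₂ω₂e^{iθ₂}+r₃ω₃e^{iθ₃}=r₄ω₄e^{iθ₄}.
Eliminating the other unknown: ω₄ = r₂ω₂ sin(θ₂−θ₃) / [r₄ sin(θ₄−θ₃)].
Numerator sine = +0.31730; denominator sine = -0.98450.
Result = 0.0409·1.822·(+0.31730) / (0.0762·(-0.98450)) = -0.31521 rad/s; magnitude 0.31521 rad/s.

0.315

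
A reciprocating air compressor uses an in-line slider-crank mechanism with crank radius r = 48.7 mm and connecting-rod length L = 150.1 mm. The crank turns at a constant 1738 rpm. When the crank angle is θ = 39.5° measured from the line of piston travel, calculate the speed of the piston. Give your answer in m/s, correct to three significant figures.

ω = 2π·1738/60 = 182 rad/s
For an in-line slider-crank, x = r cosθ + √(L² − r² sin²θ), so v = −rω sinθ·[1 + r cosθ/√(L² − r² sin²θ)].
With r = 0.0487 m, L = 0.1501 m, θ = 39.5°: √(L² − r² sin²θ) = 0.14687 m.
v = −0.0487·182·0.63608·[1 + 0.0487·0.77162/0.14687] = -7.0804 m/s.
|v| = 7.0804 m/s.

7.08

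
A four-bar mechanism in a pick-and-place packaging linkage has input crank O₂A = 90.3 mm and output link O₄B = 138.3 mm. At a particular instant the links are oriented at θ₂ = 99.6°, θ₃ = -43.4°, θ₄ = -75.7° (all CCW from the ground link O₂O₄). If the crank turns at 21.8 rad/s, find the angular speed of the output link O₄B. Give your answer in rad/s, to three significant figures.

ω₂ = 21.8 rad/s
Differentiating the loop-closure r₂e^{iθ₂}+r₃e^{iθ₃}=r₁+r₄e^{iθ₄} gives r₂ω₂e^{iθ₂}+r₃ω₃e^{iθ₃}=r₄ω₄e^{iθ₄}.
Eliminating the other unknown: ω₄ = r₂ω₂ sin(θ₂−θ₃) / [r₄ sin(θ₄−θ₃)].
Numerator sine = +0.60182; denominator sine = -0.53435.
Result = 0.0903·21.8·(+0.60182) / (0.1383·(-0.53435)) = -16.031 rad/s; magnitude 16.031 rad/s.

16.0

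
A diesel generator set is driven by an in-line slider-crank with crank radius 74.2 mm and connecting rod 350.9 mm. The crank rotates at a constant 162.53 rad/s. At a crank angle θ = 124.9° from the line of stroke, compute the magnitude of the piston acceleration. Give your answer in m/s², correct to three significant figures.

1260

ω = 162.5 rad/s
x(θ) = r cosθ + √(L² − r² sin²θ); with ω constant, a = ω²·d²x/dθ².
d²x/dθ² = −r cosθ − r²(cos2θ)/√u − r⁴ sin²2θ/(4u^{3/2}),  u = L² − r² sin²θ = 0.119427 m².
Substituting r = 0.0742 m, L = 0.3509 m, θ = 124.9°: d²x/dθ² = +0.047793 m.
a = ω²·d²x/dθ² = (162.5)²·(+0.047793) = +1262.5 m/s²;  |a| = 1262.5 m/s².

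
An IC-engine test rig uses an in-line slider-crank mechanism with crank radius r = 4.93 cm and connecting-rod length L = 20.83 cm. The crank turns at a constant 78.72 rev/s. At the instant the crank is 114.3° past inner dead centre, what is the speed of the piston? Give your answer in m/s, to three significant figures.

20.0

ω = 2π·78.7 = 494.6 rad/s
For an in-line slider-crank, x = r cosθ + √(L² − r² sin²θ), so v = −rω sinθ·[1 + r cosθ/√(L² − r² sin²θ)].
With r = 0.0493 m, L = 0.2083 m, θ = 114.3°: √(L² − r² sin²θ) = 0.2034 m.
v = −0.0493·494.6·0.91140·[1 + 0.0493·-0.41151/0.2034] = -20.007 m/s.
|v| = 20.007 m/s.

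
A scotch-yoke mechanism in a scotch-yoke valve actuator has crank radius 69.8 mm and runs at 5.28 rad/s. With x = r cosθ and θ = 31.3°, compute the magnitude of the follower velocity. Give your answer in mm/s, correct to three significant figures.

191

ω = 5.28 rad/s
x = r cosθ ⇒ ẋ = −rω sinθ.
|v| = rω|sinθ| = 0.0698·5.28·|sin 31.3°| = 0.19147 m/s = 191.47 mm/s.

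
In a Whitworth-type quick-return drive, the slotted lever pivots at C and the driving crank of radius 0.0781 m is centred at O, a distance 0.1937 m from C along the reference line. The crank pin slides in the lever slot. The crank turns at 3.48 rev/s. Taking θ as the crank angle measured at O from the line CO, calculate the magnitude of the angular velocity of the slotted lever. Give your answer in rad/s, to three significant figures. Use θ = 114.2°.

0.0712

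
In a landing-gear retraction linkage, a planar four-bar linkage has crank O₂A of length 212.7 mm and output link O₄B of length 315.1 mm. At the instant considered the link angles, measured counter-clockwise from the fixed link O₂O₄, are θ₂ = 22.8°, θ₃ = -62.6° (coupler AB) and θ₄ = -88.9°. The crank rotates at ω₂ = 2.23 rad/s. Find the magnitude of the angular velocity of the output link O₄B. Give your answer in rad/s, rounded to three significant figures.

3.39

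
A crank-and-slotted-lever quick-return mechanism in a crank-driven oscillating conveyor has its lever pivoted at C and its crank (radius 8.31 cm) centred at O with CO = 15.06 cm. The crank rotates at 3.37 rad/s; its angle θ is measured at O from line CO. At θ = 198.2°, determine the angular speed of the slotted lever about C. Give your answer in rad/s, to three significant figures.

2.89

ω = 3.37 rad/s
Crank pin A relative to C: A = (d + r cosθ, r sinθ); lever angle φ = atan2(r sinθ, d + r cosθ).
Differentiating tanφ: φ̇ = rω(d cosθ + r)/(d² + r² + 2dr cosθ).
d² + r² + 2dr cosθ = |CA|² = 0.00580844 m²;  d cosθ + r = -0.059966 m.
|ω_lever| = |0.0831·3.37·-0.059966| / 0.00580844 = 2.8912 rad/s.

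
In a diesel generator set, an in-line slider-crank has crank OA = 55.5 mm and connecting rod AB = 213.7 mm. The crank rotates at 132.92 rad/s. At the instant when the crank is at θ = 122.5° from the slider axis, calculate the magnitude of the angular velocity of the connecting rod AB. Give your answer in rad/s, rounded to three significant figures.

ω = 132.9 rad/s
The rod makes angle φ with the slider axis where L sinφ = r sinθ; differentiating, L cosφ·φ̇ = r ω cosθ.
L cosφ = √(L² − r² sin²θ) = 0.20851 m.
|ω_rod| = r ω |cosθ| / √(L² − r² sin²θ) = 0.0555·132.9·0.53730/0.20851 = 19.01 rad/s.

19.0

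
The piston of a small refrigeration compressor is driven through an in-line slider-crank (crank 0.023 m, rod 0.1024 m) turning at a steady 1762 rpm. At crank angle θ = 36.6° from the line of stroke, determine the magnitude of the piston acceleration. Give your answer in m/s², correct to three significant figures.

682

ω = 2π·1762/60 = 184.5 rad/s
x(θ) = r cosθ + √(L² − r² sin²θ); with ω constant, a = ω²·d²x/dθ².
d²x/dθ² = −r cosθ − r²(cos2θ)/√u − r⁴ sin²2θ/(4u^{3/2}),  u = L² − r² sin²θ = 0.0102977 m².
Substituting r = 0.023 m, L = 0.1024 m, θ = 36.6°: d²x/dθ² = -0.020033 m.
a = ω²·d²x/dθ² = (184.5)²·(-0.020033) = -682.04 m/s²;  |a| = 682.04 m/s².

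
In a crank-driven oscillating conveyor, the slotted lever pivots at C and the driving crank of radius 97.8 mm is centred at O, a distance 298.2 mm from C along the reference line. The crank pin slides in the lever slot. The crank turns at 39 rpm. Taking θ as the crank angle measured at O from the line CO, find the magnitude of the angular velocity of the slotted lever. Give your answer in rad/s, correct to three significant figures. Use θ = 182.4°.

1.99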